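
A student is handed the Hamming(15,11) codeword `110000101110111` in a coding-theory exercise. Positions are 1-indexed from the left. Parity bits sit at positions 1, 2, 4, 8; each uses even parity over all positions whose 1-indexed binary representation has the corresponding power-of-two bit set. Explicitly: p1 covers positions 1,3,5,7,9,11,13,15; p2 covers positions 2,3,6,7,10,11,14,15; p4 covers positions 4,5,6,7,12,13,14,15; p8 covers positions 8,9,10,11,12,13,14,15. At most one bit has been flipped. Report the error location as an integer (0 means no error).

0

s1: b1⊕b3⊕b5⊕b7⊕b9⊕b11⊕b13⊕b15 = 1⊕0⊕0⊕1⊕1⊕1⊕1⊕1 = 0
s2: b2⊕b3⊕b6⊕b7⊕b10⊕b11⊕b14⊕b15 = 1⊕0⊕0⊕1⊕1⊕1⊕1⊕1 = 0
s4: b4⊕b5⊕b6⊕b7⊕b12⊕b13⊕b14⊕b15 = 0⊕0⊕0⊕1⊕0⊕1⊕1⊕1 = 0
s8: b8⊕b9⊕b10⊕b11⊕b12⊕b13⊕b14⊕b15 = 0⊕1⊕1⊕1⊕0⊕1⊕1⊕1 = 0
Syndrome (s8...s1) = 0000 → position 0 (no error).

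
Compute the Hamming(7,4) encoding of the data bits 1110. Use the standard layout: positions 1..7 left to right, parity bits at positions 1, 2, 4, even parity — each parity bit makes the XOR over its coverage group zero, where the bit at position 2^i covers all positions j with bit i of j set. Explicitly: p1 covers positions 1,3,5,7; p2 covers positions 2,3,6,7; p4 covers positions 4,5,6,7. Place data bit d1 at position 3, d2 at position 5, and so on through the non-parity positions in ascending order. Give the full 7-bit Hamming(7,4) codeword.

Place data bits at non-power-of-two positions: b3=1, b5=1, b6=1, b7=0.
p1 = XOR of data positions {3,5,7} = 1⊕1⊕0 = 0
p2 = XOR of data positions {3,6,7} = 1⊕1⊕0 = 0
p4 = XOR of data positions {5,6,7} = 1⊕1⊕0 = 0
Codeword b1..b7 = 0010110

0010110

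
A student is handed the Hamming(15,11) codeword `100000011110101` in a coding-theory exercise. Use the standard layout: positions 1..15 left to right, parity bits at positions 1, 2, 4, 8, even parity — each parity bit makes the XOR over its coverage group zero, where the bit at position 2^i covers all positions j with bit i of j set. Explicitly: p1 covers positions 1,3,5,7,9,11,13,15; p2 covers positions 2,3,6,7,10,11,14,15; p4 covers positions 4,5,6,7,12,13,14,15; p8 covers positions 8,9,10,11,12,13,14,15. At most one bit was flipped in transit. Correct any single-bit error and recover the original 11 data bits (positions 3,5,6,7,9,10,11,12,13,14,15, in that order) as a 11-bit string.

s1: b1⊕b3⊕b5⊕b7⊕b9⊕b11⊕b13⊕b15 = 1⊕0⊕0⊕0⊕1⊕1⊕1⊕1 = 1
s2: b2⊕b3⊕b6⊕b7⊕b10⊕b11⊕b14⊕b15 = 0⊕0⊕0⊕0⊕1⊕1⊕0⊕1 = 1
s4: b4⊕b5⊕b6⊕b7⊕b12⊕b13⊕b14⊕b15 = 0⊕0⊕0⊕0⊕0⊕1⊕0⊕1 = 0
s8: b8⊕b9⊕b10⊕b11⊕b12⊕b13⊕b14⊕b15 = 1⊕1⊕1⊕1⊕0⊕1⊕0⊕1 = 0
Syndrome (s8...s1) = 0011 → position 3.
Flip bit 3: corrected codeword = 101000011110101
Data bits at positions 3,5,6,7,9,10,11,12,13,14,15: 10001110101

10001110101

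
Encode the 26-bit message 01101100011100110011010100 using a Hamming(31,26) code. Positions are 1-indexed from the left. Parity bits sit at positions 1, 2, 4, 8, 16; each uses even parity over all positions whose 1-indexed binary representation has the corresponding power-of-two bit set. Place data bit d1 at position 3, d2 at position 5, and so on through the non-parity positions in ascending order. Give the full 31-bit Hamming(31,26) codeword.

0101110011000111100110011010100

Place data bits at non-power-of-two positions: b3=0, b5=1, b6=1, b7=0, b9=1, b10=1, b11=0, b12=0, b13=0, b14=1, b15=1, b17=1, b18=0, b19=0, b20=1, b21=1, b22=0, b23=0, b24=1, b25=1, b26=0, b27=1, b28=0, b29=1, b30=0, b31=0.
p1 = XOR of data positions {3,5,7,9,11,13,15,17,19,21,23,25,27,29,31} = 0⊕1⊕0⊕1⊕0⊕0⊕1⊕1⊕0⊕1⊕0⊕1⊕1⊕1⊕0 = 0
p2 = XOR of data positions {3,6,7,10,11,14,15,18,19,22,23,26,27,30,31} = 0⊕1⊕0⊕1⊕0⊕1⊕1⊕0⊕0⊕0⊕0⊕0⊕1⊕0⊕0 = 1
p4 = XOR of data positions {5,6,7,12,13,14,15,20,21,22,23,28,29,30,31} = 1⊕1⊕0⊕0⊕0⊕1⊕1⊕1⊕1⊕0⊕0⊕0⊕1⊕0⊕0 = 1
p8 = XOR of data positions {9,10,11,12,13,14,15,24,25,26,27,28,29,30,31} = 1⊕1⊕0⊕0⊕0⊕1⊕1⊕1⊕1⊕0⊕1⊕0⊕1⊕0⊕0 = 0
p16 = XOR of data positions {17,18,19,20,21,22,23,24,25,26,27,28,29,30,31} = 1⊕0⊕0⊕1⊕1⊕0⊕0⊕1⊕1⊕0⊕1⊕0⊕1⊕0⊕0 = 1
Codeword b1..b31 = 0101110011000111100110011010100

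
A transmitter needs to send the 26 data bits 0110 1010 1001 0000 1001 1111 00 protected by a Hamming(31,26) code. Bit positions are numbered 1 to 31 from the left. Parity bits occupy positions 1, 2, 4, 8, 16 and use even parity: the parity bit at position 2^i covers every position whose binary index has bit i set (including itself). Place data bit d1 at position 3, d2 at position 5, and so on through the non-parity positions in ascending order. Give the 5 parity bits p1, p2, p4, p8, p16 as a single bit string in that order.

01001

Place data bits at non-power-of-two positions: b3=0, b5=1, b6=1, b7=0, b9=1, b10=0, b11=1, b12=0, b13=1, b14=0, b15=0, b17=1, b18=0, b19=0, b20=0, b21=0, b22=1, b23=0, b24=0, b25=1, b26=1, b27=1, b28=1, b29=1, b30=0, b31=0.
p1 = XOR of data positions {3,5,7,9,11,13,15,17,19,21,23,25,27,29,31} = 0⊕1⊕0⊕1⊕1⊕1⊕0⊕1⊕0⊕0⊕0⊕1⊕1⊕1⊕0 = 0
p2 = XOR of data positions {3,6,7,10,11,14,15,18,19,22,23,26,27,30,31} = 0⊕1⊕0⊕0⊕1⊕0⊕0⊕0⊕0⊕1⊕0⊕1⊕1⊕0⊕0 = 1
p4 = XOR of data positions {5,6,7,12,13,14,15,20,21,22,23,28,29,30,31} = 1⊕1⊕0⊕0⊕1⊕0⊕0⊕0⊕0⊕1⊕0⊕1⊕1⊕0⊕0 = 0
p8 = XOR of data positions {9,10,11,12,13,14,15,24,25,26,27,28,29,30,31} = 1⊕0⊕1⊕0⊕1⊕0⊕0⊕0⊕1⊕1⊕1⊕1⊕1⊕0⊕0 = 0
p16 = XOR of data positions {17,18,19,20,21,22,23,24,25,26,27,28,29,30,31} = 1⊕0⊕0⊕0⊕0⊕1⊕0⊕0⊕1⊕1⊕1⊕1⊕1⊕0⊕0 = 1
Parity bits p1,p2,p4,p8,p16 = 01001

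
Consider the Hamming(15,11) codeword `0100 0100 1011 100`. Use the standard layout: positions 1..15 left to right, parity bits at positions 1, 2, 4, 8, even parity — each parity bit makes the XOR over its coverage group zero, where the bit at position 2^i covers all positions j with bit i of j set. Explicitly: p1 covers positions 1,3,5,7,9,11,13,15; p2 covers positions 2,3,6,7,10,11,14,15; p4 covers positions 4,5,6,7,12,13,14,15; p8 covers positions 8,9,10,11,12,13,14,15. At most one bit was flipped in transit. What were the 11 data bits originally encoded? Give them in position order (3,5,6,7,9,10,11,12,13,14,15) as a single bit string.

00111011100

s1: b1⊕b3⊕b5⊕b7⊕b9⊕b11⊕b13⊕b15 = 0⊕0⊕0⊕0⊕1⊕1⊕1⊕0 = 1
s2: b2⊕b3⊕b6⊕b7⊕b10⊕b11⊕b14⊕b15 = 1⊕0⊕1⊕0⊕0⊕1⊕0⊕0 = 1
s4: b4⊕b5⊕b6⊕b7⊕b12⊕b13⊕b14⊕b15 = 0⊕0⊕1⊕0⊕1⊕1⊕0⊕0 = 1
s8: b8⊕b9⊕b10⊕b11⊕b12⊕b13⊕b14⊕b15 = 0⊕1⊕0⊕1⊕1⊕1⊕0⊕0 = 0
Syndrome (s8...s1) = 0111 → position 7.
Flip bit 7: corrected codeword = 010001101011100
Data bits at positions 3,5,6,7,9,10,11,12,13,14,15: 00111011100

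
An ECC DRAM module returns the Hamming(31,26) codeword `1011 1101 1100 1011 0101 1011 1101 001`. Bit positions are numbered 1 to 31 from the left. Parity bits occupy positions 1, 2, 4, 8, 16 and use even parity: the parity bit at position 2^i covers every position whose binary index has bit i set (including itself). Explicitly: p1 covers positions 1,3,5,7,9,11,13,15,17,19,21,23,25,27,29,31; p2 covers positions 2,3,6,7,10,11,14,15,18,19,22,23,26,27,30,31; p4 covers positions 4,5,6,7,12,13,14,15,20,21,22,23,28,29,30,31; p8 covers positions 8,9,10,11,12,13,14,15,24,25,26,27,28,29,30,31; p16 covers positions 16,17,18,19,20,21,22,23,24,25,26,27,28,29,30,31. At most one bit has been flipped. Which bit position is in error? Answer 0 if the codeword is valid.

s1: b1⊕b3⊕b5⊕b7⊕b9⊕b11⊕b13⊕b15⊕b17⊕b19⊕b21⊕b23⊕b25⊕b27⊕b29⊕b31 = 1⊕1⊕1⊕0⊕1⊕0⊕1⊕1⊕0⊕0⊕1⊕1⊕1⊕0⊕0⊕1 = 0
s2: b2⊕b3⊕b6⊕b7⊕b10⊕b11⊕b14⊕b15⊕b18⊕b19⊕b22⊕b23⊕b26⊕b27⊕b30⊕b31 = 0⊕1⊕1⊕0⊕1⊕0⊕0⊕1⊕1⊕0⊕0⊕1⊕1⊕0⊕0⊕1 = 0
s4: b4⊕b5⊕b6⊕b7⊕b12⊕b13⊕b14⊕b15⊕b20⊕b21⊕b22⊕b23⊕b28⊕b29⊕b30⊕b31 = 1⊕1⊕1⊕0⊕0⊕1⊕0⊕1⊕1⊕1⊕0⊕1⊕1⊕0⊕0⊕1 = 0
s8: b8⊕b9⊕b10⊕b11⊕b12⊕b13⊕b14⊕b15⊕b24⊕b25⊕b26⊕b27⊕b28⊕b29⊕b30⊕b31 = 1⊕1⊕1⊕0⊕0⊕1⊕0⊕1⊕1⊕1⊕1⊕0⊕1⊕0⊕0⊕1 = 0
s16: b16⊕b17⊕b18⊕b19⊕b20⊕b21⊕b22⊕b23⊕b24⊕b25⊕b26⊕b27⊕b28⊕b29⊕b30⊕b31 = 1⊕0⊕1⊕0⊕1⊕1⊕0⊕1⊕1⊕1⊕1⊕0⊕1⊕0⊕0⊕1 = 0
Syndrome (s16...s1) = 00000 → position 0 (no error).

0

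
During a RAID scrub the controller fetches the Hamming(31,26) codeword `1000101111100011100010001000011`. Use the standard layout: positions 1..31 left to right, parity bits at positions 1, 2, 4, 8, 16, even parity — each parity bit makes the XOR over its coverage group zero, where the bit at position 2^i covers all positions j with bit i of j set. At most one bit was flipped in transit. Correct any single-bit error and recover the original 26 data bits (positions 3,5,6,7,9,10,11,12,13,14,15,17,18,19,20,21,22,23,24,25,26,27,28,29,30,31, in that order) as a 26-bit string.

s1: b1⊕b3⊕b5⊕b7⊕b9⊕b11⊕b13⊕b15⊕b17⊕b19⊕b21⊕b23⊕b25⊕b27⊕b29⊕b31 = 1⊕0⊕1⊕1⊕1⊕1⊕0⊕1⊕1⊕0⊕1⊕0⊕1⊕0⊕0⊕1 = 0
s2: b2⊕b3⊕b6⊕b7⊕b10⊕b11⊕b14⊕b15⊕b18⊕b19⊕b22⊕b23⊕b26⊕b27⊕b30⊕b31 = 0⊕0⊕0⊕1⊕1⊕1⊕0⊕1⊕0⊕0⊕0⊕0⊕0⊕0⊕1⊕1 = 0
s4: b4⊕b5⊕b6⊕b7⊕b12⊕b13⊕b14⊕b15⊕b20⊕b21⊕b22⊕b23⊕b28⊕b29⊕b30⊕b31 = 0⊕1⊕0⊕1⊕0⊕0⊕0⊕1⊕0⊕1⊕0⊕0⊕0⊕0⊕1⊕1 = 0
s8: b8⊕b9⊕b10⊕b11⊕b12⊕b13⊕b14⊕b15⊕b24⊕b25⊕b26⊕b27⊕b28⊕b29⊕b30⊕b31 = 1⊕1⊕1⊕1⊕0⊕0⊕0⊕1⊕0⊕1⊕0⊕0⊕0⊕0⊕1⊕1 = 0
s16: b16⊕b17⊕b18⊕b19⊕b20⊕b21⊕b22⊕b23⊕b24⊕b25⊕b26⊕b27⊕b28⊕b29⊕b30⊕b31 = 1⊕1⊕0⊕0⊕0⊕1⊕0⊕0⊕0⊕1⊕0⊕0⊕0⊕0⊕1⊕1 = 0
Syndrome (s16...s1) = 00000 → position 0 (no error).
No correction needed.
Data bits at positions 3,5,6,7,9,10,11,12,13,14,15,17,18,19,20,21,22,23,24,25,26,27,28,29,30,31: 01011110001100010001000011

01011110001100010001000011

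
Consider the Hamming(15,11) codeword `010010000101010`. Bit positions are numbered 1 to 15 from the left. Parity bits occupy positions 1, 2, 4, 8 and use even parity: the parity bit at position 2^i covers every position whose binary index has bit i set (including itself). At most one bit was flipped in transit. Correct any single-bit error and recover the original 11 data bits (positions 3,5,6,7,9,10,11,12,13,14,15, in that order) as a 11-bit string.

01000101011

s1: b1⊕b3⊕b5⊕b7⊕b9⊕b11⊕b13⊕b15 = 0⊕0⊕1⊕0⊕0⊕0⊕0⊕0 = 1
s2: b2⊕b3⊕b6⊕b7⊕b10⊕b11⊕b14⊕b15 = 1⊕0⊕0⊕0⊕1⊕0⊕1⊕0 = 1
s4: b4⊕b5⊕b6⊕b7⊕b12⊕b13⊕b14⊕b15 = 0⊕1⊕0⊕0⊕1⊕0⊕1⊕0 = 1
s8: b8⊕b9⊕b10⊕b11⊕b12⊕b13⊕b14⊕b15 = 0⊕0⊕1⊕0⊕1⊕0⊕1⊕0 = 1
Syndrome (s8...s1) = 1111 → position 15.
Flip bit 15: corrected codeword = 010010000101011
Data bits at positions 3,5,6,7,9,10,11,12,13,14,15: 01000101011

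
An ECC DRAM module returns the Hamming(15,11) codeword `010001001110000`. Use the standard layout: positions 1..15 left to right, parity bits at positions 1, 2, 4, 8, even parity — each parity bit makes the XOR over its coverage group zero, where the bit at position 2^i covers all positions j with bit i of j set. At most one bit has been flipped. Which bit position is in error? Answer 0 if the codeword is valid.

s1: b1⊕b3⊕b5⊕b7⊕b9⊕b11⊕b13⊕b15 = 0⊕0⊕0⊕0⊕1⊕1⊕0⊕0 = 0
s2: b2⊕b3⊕b6⊕b7⊕b10⊕b11⊕b14⊕b15 = 1⊕0⊕1⊕0⊕1⊕1⊕0⊕0 = 0
s4: b4⊕b5⊕b6⊕b7⊕b12⊕b13⊕b14⊕b15 = 0⊕0⊕1⊕0⊕0⊕0⊕0⊕0 = 1
s8: b8⊕b9⊕b10⊕b11⊕b12⊕b13⊕b14⊕b15 = 0⊕1⊕1⊕1⊕0⊕0⊕0⊕0 = 1
Syndrome (s8...s1) = 1100 → position 12.

12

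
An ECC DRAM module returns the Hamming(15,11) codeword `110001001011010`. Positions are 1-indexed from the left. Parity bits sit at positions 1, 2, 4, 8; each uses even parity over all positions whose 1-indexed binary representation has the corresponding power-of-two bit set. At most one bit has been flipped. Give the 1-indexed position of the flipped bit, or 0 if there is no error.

5

s1: b1⊕b3⊕b5⊕b7⊕b9⊕b11⊕b13⊕b15 = 1⊕0⊕0⊕0⊕1⊕1⊕0⊕0 = 1
s2: b2⊕b3⊕b6⊕b7⊕b10⊕b11⊕b14⊕b15 = 1⊕0⊕1⊕0⊕0⊕1⊕1⊕0 = 0
s4: b4⊕b5⊕b6⊕b7⊕b12⊕b13⊕b14⊕b15 = 0⊕0⊕1⊕0⊕1⊕0⊕1⊕0 = 1
s8: b8⊕b9⊕b10⊕b11⊕b12⊕b13⊕b14⊕b15 = 0⊕1⊕0⊕1⊕1⊕0⊕1⊕0 = 0
Syndrome (s8...s1) = 0101 → position 5.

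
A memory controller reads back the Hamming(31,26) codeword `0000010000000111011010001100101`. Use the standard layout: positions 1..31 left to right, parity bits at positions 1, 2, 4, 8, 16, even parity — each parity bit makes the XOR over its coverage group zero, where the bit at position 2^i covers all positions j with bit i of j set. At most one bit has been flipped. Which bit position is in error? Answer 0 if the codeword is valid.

s1: b1⊕b3⊕b5⊕b7⊕b9⊕b11⊕b13⊕b15⊕b17⊕b19⊕b21⊕b23⊕b25⊕b27⊕b29⊕b31 = 0⊕0⊕0⊕0⊕0⊕0⊕0⊕1⊕0⊕1⊕1⊕0⊕1⊕0⊕1⊕1 = 0
s2: b2⊕b3⊕b6⊕b7⊕b10⊕b11⊕b14⊕b15⊕b18⊕b19⊕b22⊕b23⊕b26⊕b27⊕b30⊕b31 = 0⊕0⊕1⊕0⊕0⊕0⊕1⊕1⊕1⊕1⊕0⊕0⊕1⊕0⊕0⊕1 = 1
s4: b4⊕b5⊕b6⊕b7⊕b12⊕b13⊕b14⊕b15⊕b20⊕b21⊕b22⊕b23⊕b28⊕b29⊕b30⊕b31 = 0⊕0⊕1⊕0⊕0⊕0⊕1⊕1⊕0⊕1⊕0⊕0⊕0⊕1⊕0⊕1 = 0
s8: b8⊕b9⊕b10⊕b11⊕b12⊕b13⊕b14⊕b15⊕b24⊕b25⊕b26⊕b27⊕b28⊕b29⊕b30⊕b31 = 0⊕0⊕0⊕0⊕0⊕0⊕1⊕1⊕0⊕1⊕1⊕0⊕0⊕1⊕0⊕1 = 0
s16: b16⊕b17⊕b18⊕b19⊕b20⊕b21⊕b22⊕b23⊕b24⊕b25⊕b26⊕b27⊕b28⊕b29⊕b30⊕b31 = 1⊕0⊕1⊕1⊕0⊕1⊕0⊕0⊕0⊕1⊕1⊕0⊕0⊕1⊕0⊕1 = 0
Syndrome (s16...s1) = 00010 → position 2.

2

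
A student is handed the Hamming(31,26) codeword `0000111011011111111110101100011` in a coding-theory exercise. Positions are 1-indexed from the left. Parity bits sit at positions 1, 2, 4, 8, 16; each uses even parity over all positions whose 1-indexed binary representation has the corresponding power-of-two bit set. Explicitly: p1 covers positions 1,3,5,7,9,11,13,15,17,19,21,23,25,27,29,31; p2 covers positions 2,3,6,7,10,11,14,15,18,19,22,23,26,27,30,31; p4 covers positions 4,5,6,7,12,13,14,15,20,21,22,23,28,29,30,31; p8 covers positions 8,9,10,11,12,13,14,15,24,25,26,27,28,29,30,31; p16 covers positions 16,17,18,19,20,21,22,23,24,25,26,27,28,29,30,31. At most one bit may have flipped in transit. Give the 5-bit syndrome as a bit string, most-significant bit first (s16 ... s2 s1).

10011

s1: b1⊕b3⊕b5⊕b7⊕b9⊕b11⊕b13⊕b15⊕b17⊕b19⊕b21⊕b23⊕b25⊕b27⊕b29⊕b31 = 0⊕0⊕1⊕1⊕1⊕0⊕1⊕1⊕1⊕1⊕1⊕1⊕1⊕0⊕0⊕1 = 1
s2: b2⊕b3⊕b6⊕b7⊕b10⊕b11⊕b14⊕b15⊕b18⊕b19⊕b22⊕b23⊕b26⊕b27⊕b30⊕b31 = 0⊕0⊕1⊕1⊕1⊕0⊕1⊕1⊕1⊕1⊕0⊕1⊕1⊕0⊕1⊕1 = 1
s4: b4⊕b5⊕b6⊕b7⊕b12⊕b13⊕b14⊕b15⊕b20⊕b21⊕b22⊕b23⊕b28⊕b29⊕b30⊕b31 = 0⊕1⊕1⊕1⊕1⊕1⊕1⊕1⊕1⊕1⊕0⊕1⊕0⊕0⊕1⊕1 = 0
s8: b8⊕b9⊕b10⊕b11⊕b12⊕b13⊕b14⊕b15⊕b24⊕b25⊕b26⊕b27⊕b28⊕b29⊕b30⊕b31 = 0⊕1⊕1⊕0⊕1⊕1⊕1⊕1⊕0⊕1⊕1⊕0⊕0⊕0⊕1⊕1 = 0
s16: b16⊕b17⊕b18⊕b19⊕b20⊕b21⊕b22⊕b23⊕b24⊕b25⊕b26⊕b27⊕b28⊕b29⊕b30⊕b31 = 1⊕1⊕1⊕1⊕1⊕1⊕0⊕1⊕0⊕1⊕1⊕0⊕0⊕0⊕1⊕1 = 1
Syndrome (s16...s1) = 10011 → position 19.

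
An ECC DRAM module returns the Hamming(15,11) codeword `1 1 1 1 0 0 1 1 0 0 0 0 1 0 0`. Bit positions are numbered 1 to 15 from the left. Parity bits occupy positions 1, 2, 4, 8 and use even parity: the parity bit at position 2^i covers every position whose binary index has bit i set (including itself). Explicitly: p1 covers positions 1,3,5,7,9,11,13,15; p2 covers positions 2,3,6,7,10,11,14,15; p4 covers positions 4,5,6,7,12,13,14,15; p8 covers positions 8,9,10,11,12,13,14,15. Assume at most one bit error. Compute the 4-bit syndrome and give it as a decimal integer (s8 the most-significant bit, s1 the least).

6

s1: b1⊕b3⊕b5⊕b7⊕b9⊕b11⊕b13⊕b15 = 1⊕1⊕0⊕1⊕0⊕0⊕1⊕0 = 0
s2: b2⊕b3⊕b6⊕b7⊕b10⊕b11⊕b14⊕b15 = 1⊕1⊕0⊕1⊕0⊕0⊕0⊕0 = 1
s4: b4⊕b5⊕b6⊕b7⊕b12⊕b13⊕b14⊕b15 = 1⊕0⊕0⊕1⊕0⊕1⊕0⊕0 = 1
s8: b8⊕b9⊕b10⊕b11⊕b12⊕b13⊕b14⊕b15 = 1⊕0⊕0⊕0⊕0⊕1⊕0⊕0 = 0
Syndrome (s8...s1) = 0110 → position 6.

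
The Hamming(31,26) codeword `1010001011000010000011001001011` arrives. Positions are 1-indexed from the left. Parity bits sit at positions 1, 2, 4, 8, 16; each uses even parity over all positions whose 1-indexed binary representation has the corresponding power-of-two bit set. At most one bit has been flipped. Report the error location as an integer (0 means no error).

14

s1: b1⊕b3⊕b5⊕b7⊕b9⊕b11⊕b13⊕b15⊕b17⊕b19⊕b21⊕b23⊕b25⊕b27⊕b29⊕b31 = 1⊕1⊕0⊕1⊕1⊕0⊕0⊕1⊕0⊕0⊕1⊕0⊕1⊕0⊕0⊕1 = 0
s2: b2⊕b3⊕b6⊕b7⊕b10⊕b11⊕b14⊕b15⊕b18⊕b19⊕b22⊕b23⊕b26⊕b27⊕b30⊕b31 = 0⊕1⊕0⊕1⊕1⊕0⊕0⊕1⊕0⊕0⊕1⊕0⊕0⊕0⊕1⊕1 = 1
s4: b4⊕b5⊕b6⊕b7⊕b12⊕b13⊕b14⊕b15⊕b20⊕b21⊕b22⊕b23⊕b28⊕b29⊕b30⊕b31 = 0⊕0⊕0⊕1⊕0⊕0⊕0⊕1⊕0⊕1⊕1⊕0⊕1⊕0⊕1⊕1 = 1
s8: b8⊕b9⊕b10⊕b11⊕b12⊕b13⊕b14⊕b15⊕b24⊕b25⊕b26⊕b27⊕b28⊕b29⊕b30⊕b31 = 0⊕1⊕1⊕0⊕0⊕0⊕0⊕1⊕0⊕1⊕0⊕0⊕1⊕0⊕1⊕1 = 1
s16: b16⊕b17⊕b18⊕b19⊕b20⊕b21⊕b22⊕b23⊕b24⊕b25⊕b26⊕b27⊕b28⊕b29⊕b30⊕b31 = 0⊕0⊕0⊕0⊕0⊕1⊕1⊕0⊕0⊕1⊕0⊕0⊕1⊕0⊕1⊕1 = 0
Syndrome (s16...s1) = 01110 → position 14.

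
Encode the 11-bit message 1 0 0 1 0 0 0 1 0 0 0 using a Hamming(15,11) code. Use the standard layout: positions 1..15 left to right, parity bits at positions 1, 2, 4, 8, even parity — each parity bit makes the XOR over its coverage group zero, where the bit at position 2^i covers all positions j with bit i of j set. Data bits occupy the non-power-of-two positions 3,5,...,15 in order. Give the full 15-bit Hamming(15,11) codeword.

Place data bits at non-power-of-two positions: b3=1, b5=0, b6=0, b7=1, b9=0, b10=0, b11=0, b12=1, b13=0, b14=0, b15=0.
p1 = XOR of data positions {3,5,7,9,11,13,15} = 1⊕0⊕1⊕0⊕0⊕0⊕0 = 0
p2 = XOR of data positions {3,6,7,10,11,14,15} = 1⊕0⊕1⊕0⊕0⊕0⊕0 = 0
p4 = XOR of data positions {5,6,7,12,13,14,15} = 0⊕0⊕1⊕1⊕0⊕0⊕0 = 0
p8 = XOR of data positions {9,10,11,12,13,14,15} = 0⊕0⊕0⊕1⊕0⊕0⊕0 = 1
Codeword b1..b15 = 001000110001000

001000110001000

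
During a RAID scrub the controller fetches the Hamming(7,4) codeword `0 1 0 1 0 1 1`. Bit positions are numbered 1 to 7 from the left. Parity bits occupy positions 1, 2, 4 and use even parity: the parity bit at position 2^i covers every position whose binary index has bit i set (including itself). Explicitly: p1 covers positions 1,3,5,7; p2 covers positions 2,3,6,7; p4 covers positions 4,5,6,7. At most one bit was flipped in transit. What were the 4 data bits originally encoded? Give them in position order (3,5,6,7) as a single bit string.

s1: b1⊕b3⊕b5⊕b7 = 0⊕0⊕0⊕1 = 1
s2: b2⊕b3⊕b6⊕b7 = 1⊕0⊕1⊕1 = 1
s4: b4⊕b5⊕b6⊕b7 = 1⊕0⊕1⊕1 = 1
Syndrome (s4...s1) = 111 → position 7.
Flip bit 7: corrected codeword = 0101010
Data bits at positions 3,5,6,7: 0010

0010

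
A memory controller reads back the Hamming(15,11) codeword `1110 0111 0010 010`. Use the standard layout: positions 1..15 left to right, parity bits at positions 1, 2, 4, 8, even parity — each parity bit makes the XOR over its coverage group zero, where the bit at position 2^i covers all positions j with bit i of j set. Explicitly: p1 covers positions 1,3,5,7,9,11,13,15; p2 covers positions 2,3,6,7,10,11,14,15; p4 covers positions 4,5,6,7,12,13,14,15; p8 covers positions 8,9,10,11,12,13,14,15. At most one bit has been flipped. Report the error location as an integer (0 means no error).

12

s1: b1⊕b3⊕b5⊕b7⊕b9⊕b11⊕b13⊕b15 = 1⊕1⊕0⊕1⊕0⊕1⊕0⊕0 = 0
s2: b2⊕b3⊕b6⊕b7⊕b10⊕b11⊕b14⊕b15 = 1⊕1⊕1⊕1⊕0⊕1⊕1⊕0 = 0
s4: b4⊕b5⊕b6⊕b7⊕b12⊕b13⊕b14⊕b15 = 0⊕0⊕1⊕1⊕0⊕0⊕1⊕0 = 1
s8: b8⊕b9⊕b10⊕b11⊕b12⊕b13⊕b14⊕b15 = 1⊕0⊕0⊕1⊕0⊕0⊕1⊕0 = 1
Syndrome (s8...s1) = 1100 → position 12.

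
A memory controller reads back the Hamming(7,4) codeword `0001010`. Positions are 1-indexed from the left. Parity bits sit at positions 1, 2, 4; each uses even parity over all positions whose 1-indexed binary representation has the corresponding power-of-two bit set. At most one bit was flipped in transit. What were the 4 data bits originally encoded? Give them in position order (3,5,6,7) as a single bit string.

0010

s1: b1⊕b3⊕b5⊕b7 = 0⊕0⊕0⊕0 = 0
s2: b2⊕b3⊕b6⊕b7 = 0⊕0⊕1⊕0 = 1
s4: b4⊕b5⊕b6⊕b7 = 1⊕0⊕1⊕0 = 0
Syndrome (s4...s1) = 010 → position 2.
Flip bit 2: corrected codeword = 0101010
Data bits at positions 3,5,6,7: 0010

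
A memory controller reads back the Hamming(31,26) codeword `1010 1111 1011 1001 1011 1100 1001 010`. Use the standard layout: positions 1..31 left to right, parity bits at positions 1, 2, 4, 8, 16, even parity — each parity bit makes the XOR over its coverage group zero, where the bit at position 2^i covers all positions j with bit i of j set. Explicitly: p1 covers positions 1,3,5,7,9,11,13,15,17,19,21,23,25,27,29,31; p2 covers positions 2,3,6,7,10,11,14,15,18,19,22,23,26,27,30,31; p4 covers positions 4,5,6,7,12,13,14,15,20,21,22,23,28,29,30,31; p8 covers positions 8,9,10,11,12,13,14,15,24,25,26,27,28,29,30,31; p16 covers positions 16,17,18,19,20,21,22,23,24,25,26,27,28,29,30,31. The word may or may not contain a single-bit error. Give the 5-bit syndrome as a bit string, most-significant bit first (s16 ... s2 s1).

s1: b1⊕b3⊕b5⊕b7⊕b9⊕b11⊕b13⊕b15⊕b17⊕b19⊕b21⊕b23⊕b25⊕b27⊕b29⊕b31 = 1⊕1⊕1⊕1⊕1⊕1⊕1⊕0⊕1⊕1⊕1⊕0⊕1⊕0⊕0⊕0 = 1
s2: b2⊕b3⊕b6⊕b7⊕b10⊕b11⊕b14⊕b15⊕b18⊕b19⊕b22⊕b23⊕b26⊕b27⊕b30⊕b31 = 0⊕1⊕1⊕1⊕0⊕1⊕0⊕0⊕0⊕1⊕1⊕0⊕0⊕0⊕1⊕0 = 1
s4: b4⊕b5⊕b6⊕b7⊕b12⊕b13⊕b14⊕b15⊕b20⊕b21⊕b22⊕b23⊕b28⊕b29⊕b30⊕b31 = 0⊕1⊕1⊕1⊕1⊕1⊕0⊕0⊕1⊕1⊕1⊕0⊕1⊕0⊕1⊕0 = 0
s8: b8⊕b9⊕b10⊕b11⊕b12⊕b13⊕b14⊕b15⊕b24⊕b25⊕b26⊕b27⊕b28⊕b29⊕b30⊕b31 = 1⊕1⊕0⊕1⊕1⊕1⊕0⊕0⊕0⊕1⊕0⊕0⊕1⊕0⊕1⊕0 = 0
s16: b16⊕b17⊕b18⊕b19⊕b20⊕b21⊕b22⊕b23⊕b24⊕b25⊕b26⊕b27⊕b28⊕b29⊕b30⊕b31 = 1⊕1⊕0⊕1⊕1⊕1⊕1⊕0⊕0⊕1⊕0⊕0⊕1⊕0⊕1⊕0 = 1
Syndrome (s16...s1) = 10011 → position 19.

10011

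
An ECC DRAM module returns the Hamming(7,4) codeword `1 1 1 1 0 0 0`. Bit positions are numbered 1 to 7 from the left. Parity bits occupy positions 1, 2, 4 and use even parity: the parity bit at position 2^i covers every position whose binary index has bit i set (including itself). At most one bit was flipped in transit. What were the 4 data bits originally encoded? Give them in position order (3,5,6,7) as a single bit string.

s1: b1⊕b3⊕b5⊕b7 = 1⊕1⊕0⊕0 = 0
s2: b2⊕b3⊕b6⊕b7 = 1⊕1⊕0⊕0 = 0
s4: b4⊕b5⊕b6⊕b7 = 1⊕0⊕0⊕0 = 1
Syndrome (s4...s1) = 100 → position 4.
Flip bit 4: corrected codeword = 1110000
Data bits at positions 3,5,6,7: 1000

1000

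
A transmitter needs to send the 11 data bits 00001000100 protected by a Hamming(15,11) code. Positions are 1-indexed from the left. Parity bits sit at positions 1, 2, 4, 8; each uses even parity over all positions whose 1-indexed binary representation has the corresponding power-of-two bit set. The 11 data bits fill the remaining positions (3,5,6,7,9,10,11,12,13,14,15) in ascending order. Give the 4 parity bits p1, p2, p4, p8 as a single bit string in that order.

Place data bits at non-power-of-two positions: b3=0, b5=0, b6=0, b7=0, b9=1, b10=0, b11=0, b12=0, b13=1, b14=0, b15=0.
p1 = XOR of data positions {3,5,7,9,11,13,15} = 0⊕0⊕0⊕1⊕0⊕1⊕0 = 0
p2 = XOR of data positions {3,6,7,10,11,14,15} = 0⊕0⊕0⊕0⊕0⊕0⊕0 = 0
p4 = XOR of data positions {5,6,7,12,13,14,15} = 0⊕0⊕0⊕0⊕1⊕0⊕0 = 1
p8 = XOR of data positions {9,10,11,12,13,14,15} = 1⊕0⊕0⊕0⊕1⊕0⊕0 = 0
Parity bits p1,p2,p4,p8 = 0010

0010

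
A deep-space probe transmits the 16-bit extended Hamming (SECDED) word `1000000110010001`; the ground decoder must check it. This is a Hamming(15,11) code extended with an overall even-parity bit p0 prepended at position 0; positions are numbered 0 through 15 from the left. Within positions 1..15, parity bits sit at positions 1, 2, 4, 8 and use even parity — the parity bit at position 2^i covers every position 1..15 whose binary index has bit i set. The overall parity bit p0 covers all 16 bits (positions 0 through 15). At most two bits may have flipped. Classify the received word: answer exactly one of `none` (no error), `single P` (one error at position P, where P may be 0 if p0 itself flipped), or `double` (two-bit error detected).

single 11

s1: b1⊕b3⊕b5⊕b7⊕b9⊕b11⊕b13⊕b15 = 0⊕0⊕0⊕1⊕0⊕1⊕0⊕1 = 1
s2: b2⊕b3⊕b6⊕b7⊕b10⊕b11⊕b14⊕b15 = 0⊕0⊕0⊕1⊕0⊕1⊕0⊕1 = 1
s4: b4⊕b5⊕b6⊕b7⊕b12⊕b13⊕b14⊕b15 = 0⊕0⊕0⊕1⊕0⊕0⊕0⊕1 = 0
s8: b8⊕b9⊕b10⊕b11⊕b12⊕b13⊕b14⊕b15 = 1⊕0⊕0⊕1⊕0⊕0⊕0⊕1 = 1
Syndrome (s8...s1) = 1011 → position 11.
Overall parity (XOR of all 16 bits, including p0): 1⊕0⊕0⊕0⊕0⊕0⊕0⊕1⊕1⊕0⊕0⊕1⊕0⊕0⊕0⊕1 = 1
Overall=1, syndrome position=11 → single-bit error at position 11.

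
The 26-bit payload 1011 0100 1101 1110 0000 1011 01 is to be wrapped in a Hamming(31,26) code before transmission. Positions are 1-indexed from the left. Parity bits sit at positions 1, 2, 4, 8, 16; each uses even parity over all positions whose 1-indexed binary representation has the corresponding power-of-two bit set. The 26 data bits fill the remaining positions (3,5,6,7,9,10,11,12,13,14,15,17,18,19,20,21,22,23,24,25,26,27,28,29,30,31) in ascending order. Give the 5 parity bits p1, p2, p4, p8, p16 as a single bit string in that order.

Place data bits at non-power-of-two positions: b3=1, b5=0, b6=1, b7=1, b9=0, b10=1, b11=0, b12=0, b13=1, b14=1, b15=0, b17=1, b18=1, b19=1, b20=1, b21=0, b22=0, b23=0, b24=0, b25=0, b26=1, b27=0, b28=1, b29=1, b30=0, b31=1.
p1 = XOR of data positions {3,5,7,9,11,13,15,17,19,21,23,25,27,29,31} = 1⊕0⊕1⊕0⊕0⊕1⊕0⊕1⊕1⊕0⊕0⊕0⊕0⊕1⊕1 = 1
p2 = XOR of data positions {3,6,7,10,11,14,15,18,19,22,23,26,27,30,31} = 1⊕1⊕1⊕1⊕0⊕1⊕0⊕1⊕1⊕0⊕0⊕1⊕0⊕0⊕1 = 1
p4 = XOR of data positions {5,6,7,12,13,14,15,20,21,22,23,28,29,30,31} = 0⊕1⊕1⊕0⊕1⊕1⊕0⊕1⊕0⊕0⊕0⊕1⊕1⊕0⊕1 = 0
p8 = XOR of data positions {9,10,11,12,13,14,15,24,25,26,27,28,29,30,31} = 0⊕1⊕0⊕0⊕1⊕1⊕0⊕0⊕0⊕1⊕0⊕1⊕1⊕0⊕1 = 1
p16 = XOR of data positions {17,18,19,20,21,22,23,24,25,26,27,28,29,30,31} = 1⊕1⊕1⊕1⊕0⊕0⊕0⊕0⊕0⊕1⊕0⊕1⊕1⊕0⊕1 = 0
Parity bits p1,p2,p4,p8,p16 = 11010

11010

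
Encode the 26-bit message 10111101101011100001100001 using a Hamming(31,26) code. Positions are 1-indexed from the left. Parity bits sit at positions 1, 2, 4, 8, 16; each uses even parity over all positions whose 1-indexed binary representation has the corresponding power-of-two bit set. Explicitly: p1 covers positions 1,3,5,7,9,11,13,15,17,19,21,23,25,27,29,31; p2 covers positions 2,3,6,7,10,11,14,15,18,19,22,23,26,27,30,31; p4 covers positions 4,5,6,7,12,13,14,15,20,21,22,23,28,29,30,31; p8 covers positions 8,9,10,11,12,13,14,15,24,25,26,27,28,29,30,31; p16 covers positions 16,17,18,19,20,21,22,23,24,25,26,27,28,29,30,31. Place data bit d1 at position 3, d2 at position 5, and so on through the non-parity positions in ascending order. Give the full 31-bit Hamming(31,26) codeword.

Place data bits at non-power-of-two positions: b3=1, b5=0, b6=1, b7=1, b9=1, b10=1, b11=0, b12=1, b13=1, b14=0, b15=1, b17=0, b18=1, b19=1, b20=1, b21=0, b22=0, b23=0, b24=0, b25=1, b26=1, b27=0, b28=0, b29=0, b30=0, b31=1.
p1 = XOR of data positions {3,5,7,9,11,13,15,17,19,21,23,25,27,29,31} = 1⊕0⊕1⊕1⊕0⊕1⊕1⊕0⊕1⊕0⊕0⊕1⊕0⊕0⊕1 = 0
p2 = XOR of data positions {3,6,7,10,11,14,15,18,19,22,23,26,27,30,31} = 1⊕1⊕1⊕1⊕0⊕0⊕1⊕1⊕1⊕0⊕0⊕1⊕0⊕0⊕1 = 1
p4 = XOR of data positions {5,6,7,12,13,14,15,20,21,22,23,28,29,30,31} = 0⊕1⊕1⊕1⊕1⊕0⊕1⊕1⊕0⊕0⊕0⊕0⊕0⊕0⊕1 = 1
p8 = XOR of data positions {9,10,11,12,13,14,15,24,25,26,27,28,29,30,31} = 1⊕1⊕0⊕1⊕1⊕0⊕1⊕0⊕1⊕1⊕0⊕0⊕0⊕0⊕1 = 0
p16 = XOR of data positions {17,18,19,20,21,22,23,24,25,26,27,28,29,30,31} = 0⊕1⊕1⊕1⊕0⊕0⊕0⊕0⊕1⊕1⊕0⊕0⊕0⊕0⊕1 = 0
Codeword b1..b31 = 0111011011011010011100001100001

0111011011011010011100001100001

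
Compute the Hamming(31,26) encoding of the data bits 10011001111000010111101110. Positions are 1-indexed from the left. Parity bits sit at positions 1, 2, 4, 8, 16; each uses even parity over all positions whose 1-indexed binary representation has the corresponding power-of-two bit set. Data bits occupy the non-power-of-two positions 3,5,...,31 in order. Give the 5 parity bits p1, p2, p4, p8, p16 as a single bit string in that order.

11010

Place data bits at non-power-of-two positions: b3=1, b5=0, b6=0, b7=1, b9=1, b10=0, b11=0, b12=1, b13=1, b14=1, b15=1, b17=0, b18=0, b19=0, b20=0, b21=1, b22=0, b23=1, b24=1, b25=1, b26=1, b27=0, b28=1, b29=1, b30=1, b31=0.
p1 = XOR of data positions {3,5,7,9,11,13,15,17,19,21,23,25,27,29,31} = 1⊕0⊕1⊕1⊕0⊕1⊕1⊕0⊕0⊕1⊕1⊕1⊕0⊕1⊕0 = 1
p2 = XOR of data positions {3,6,7,10,11,14,15,18,19,22,23,26,27,30,31} = 1⊕0⊕1⊕0⊕0⊕1⊕1⊕0⊕0⊕0⊕1⊕1⊕0⊕1⊕0 = 1
p4 = XOR of data positions {5,6,7,12,13,14,15,20,21,22,23,28,29,30,31} = 0⊕0⊕1⊕1⊕1⊕1⊕1⊕0⊕1⊕0⊕1⊕1⊕1⊕1⊕0 = 0
p8 = XOR of data positions {9,10,11,12,13,14,15,24,25,26,27,28,29,30,31} = 1⊕0⊕0⊕1⊕1⊕1⊕1⊕1⊕1⊕1⊕0⊕1⊕1⊕1⊕0 = 1
p16 = XOR of data positions {17,18,19,20,21,22,23,24,25,26,27,28,29,30,31} = 0⊕0⊕0⊕0⊕1⊕0⊕1⊕1⊕1⊕1⊕0⊕1⊕1⊕1⊕0 = 0
Parity bits p1,p2,p4,p8,p16 = 11010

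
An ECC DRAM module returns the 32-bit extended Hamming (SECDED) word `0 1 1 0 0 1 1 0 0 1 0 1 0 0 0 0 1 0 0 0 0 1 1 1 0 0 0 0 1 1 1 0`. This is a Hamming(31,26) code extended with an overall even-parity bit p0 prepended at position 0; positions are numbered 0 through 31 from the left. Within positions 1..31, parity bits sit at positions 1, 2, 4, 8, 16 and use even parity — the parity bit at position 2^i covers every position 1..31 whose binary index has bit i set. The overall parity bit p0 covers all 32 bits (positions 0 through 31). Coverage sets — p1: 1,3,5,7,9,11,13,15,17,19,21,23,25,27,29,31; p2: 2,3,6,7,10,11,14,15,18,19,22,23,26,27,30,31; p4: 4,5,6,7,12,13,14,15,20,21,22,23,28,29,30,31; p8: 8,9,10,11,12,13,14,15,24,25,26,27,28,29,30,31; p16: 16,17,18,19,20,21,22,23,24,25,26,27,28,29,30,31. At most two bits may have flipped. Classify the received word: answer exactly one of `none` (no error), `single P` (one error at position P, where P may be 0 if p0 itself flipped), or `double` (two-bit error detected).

single 25

s1: b1⊕b3⊕b5⊕b7⊕b9⊕b11⊕b13⊕b15⊕b17⊕b19⊕b21⊕b23⊕b25⊕b27⊕b29⊕b31 = 1⊕0⊕1⊕0⊕1⊕1⊕0⊕0⊕0⊕0⊕1⊕1⊕0⊕0⊕1⊕0 = 1
s2: b2⊕b3⊕b6⊕b7⊕b10⊕b11⊕b14⊕b15⊕b18⊕b19⊕b22⊕b23⊕b26⊕b27⊕b30⊕b31 = 1⊕0⊕1⊕0⊕0⊕1⊕0⊕0⊕0⊕0⊕1⊕1⊕0⊕0⊕1⊕0 = 0
s4: b4⊕b5⊕b6⊕b7⊕b12⊕b13⊕b14⊕b15⊕b20⊕b21⊕b22⊕b23⊕b28⊕b29⊕b30⊕b31 = 0⊕1⊕1⊕0⊕0⊕0⊕0⊕0⊕0⊕1⊕1⊕1⊕1⊕1⊕1⊕0 = 0
s8: b8⊕b9⊕b10⊕b11⊕b12⊕b13⊕b14⊕b15⊕b24⊕b25⊕b26⊕b27⊕b28⊕b29⊕b30⊕b31 = 0⊕1⊕0⊕1⊕0⊕0⊕0⊕0⊕0⊕0⊕0⊕0⊕1⊕1⊕1⊕0 = 1
s16: b16⊕b17⊕b18⊕b19⊕b20⊕b21⊕b22⊕b23⊕b24⊕b25⊕b26⊕b27⊕b28⊕b29⊕b30⊕b31 = 1⊕0⊕0⊕0⊕0⊕1⊕1⊕1⊕0⊕0⊕0⊕0⊕1⊕1⊕1⊕0 = 1
Syndrome (s16...s1) = 11001 → position 25.
Overall parity (XOR of all 32 bits, including p0): 0⊕1⊕1⊕0⊕0⊕1⊕1⊕0⊕0⊕1⊕0⊕1⊕0⊕0⊕0⊕0⊕1⊕0⊕0⊕0⊕0⊕1⊕1⊕1⊕0⊕0⊕0⊕0⊕1⊕1⊕1⊕0 = 1
Overall=1, syndrome position=25 → single-bit error at position 25.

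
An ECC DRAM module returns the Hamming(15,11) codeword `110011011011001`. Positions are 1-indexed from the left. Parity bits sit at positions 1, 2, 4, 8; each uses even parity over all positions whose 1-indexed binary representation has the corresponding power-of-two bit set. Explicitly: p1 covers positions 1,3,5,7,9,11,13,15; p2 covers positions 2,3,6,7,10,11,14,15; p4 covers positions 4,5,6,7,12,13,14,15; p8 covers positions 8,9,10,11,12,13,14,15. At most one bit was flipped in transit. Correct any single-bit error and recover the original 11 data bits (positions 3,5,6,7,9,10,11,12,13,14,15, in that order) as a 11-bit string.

01100011001

s1: b1⊕b3⊕b5⊕b7⊕b9⊕b11⊕b13⊕b15 = 1⊕0⊕1⊕0⊕1⊕1⊕0⊕1 = 1
s2: b2⊕b3⊕b6⊕b7⊕b10⊕b11⊕b14⊕b15 = 1⊕0⊕1⊕0⊕0⊕1⊕0⊕1 = 0
s4: b4⊕b5⊕b6⊕b7⊕b12⊕b13⊕b14⊕b15 = 0⊕1⊕1⊕0⊕1⊕0⊕0⊕1 = 0
s8: b8⊕b9⊕b10⊕b11⊕b12⊕b13⊕b14⊕b15 = 1⊕1⊕0⊕1⊕1⊕0⊕0⊕1 = 1
Syndrome (s8...s1) = 1001 → position 9.
Flip bit 9: corrected codeword = 110011010011001
Data bits at positions 3,5,6,7,9,10,11,12,13,14,15: 01100011001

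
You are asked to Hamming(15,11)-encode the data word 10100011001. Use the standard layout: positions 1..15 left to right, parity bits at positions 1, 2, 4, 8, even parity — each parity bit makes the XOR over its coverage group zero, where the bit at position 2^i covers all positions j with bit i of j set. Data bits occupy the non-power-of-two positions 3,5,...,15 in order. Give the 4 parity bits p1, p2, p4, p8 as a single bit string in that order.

1011

Place data bits at non-power-of-two positions: b3=1, b5=0, b6=1, b7=0, b9=0, b10=0, b11=1, b12=1, b13=0, b14=0, b15=1.
p1 = XOR of data positions {3,5,7,9,11,13,15} = 1⊕0⊕0⊕0⊕1⊕0⊕1 = 1
p2 = XOR of data positions {3,6,7,10,11,14,15} = 1⊕1⊕0⊕0⊕1⊕0⊕1 = 0
p4 = XOR of data positions {5,6,7,12,13,14,15} = 0⊕1⊕0⊕1⊕0⊕0⊕1 = 1
p8 = XOR of data positions {9,10,11,12,13,14,15} = 0⊕0⊕1⊕1⊕0⊕0⊕1 = 1
Parity bits p1,p2,p4,p8 = 1011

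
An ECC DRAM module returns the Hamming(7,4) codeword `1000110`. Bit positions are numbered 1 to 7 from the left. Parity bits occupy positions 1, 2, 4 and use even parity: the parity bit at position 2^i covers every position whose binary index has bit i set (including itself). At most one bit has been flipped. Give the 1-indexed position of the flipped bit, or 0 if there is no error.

s1: b1⊕b3⊕b5⊕b7 = 1⊕0⊕1⊕0 = 0
s2: b2⊕b3⊕b6⊕b7 = 0⊕0⊕1⊕0 = 1
s4: b4⊕b5⊕b6⊕b7 = 0⊕1⊕1⊕0 = 0
Syndrome (s4...s1) = 010 → position 2.

2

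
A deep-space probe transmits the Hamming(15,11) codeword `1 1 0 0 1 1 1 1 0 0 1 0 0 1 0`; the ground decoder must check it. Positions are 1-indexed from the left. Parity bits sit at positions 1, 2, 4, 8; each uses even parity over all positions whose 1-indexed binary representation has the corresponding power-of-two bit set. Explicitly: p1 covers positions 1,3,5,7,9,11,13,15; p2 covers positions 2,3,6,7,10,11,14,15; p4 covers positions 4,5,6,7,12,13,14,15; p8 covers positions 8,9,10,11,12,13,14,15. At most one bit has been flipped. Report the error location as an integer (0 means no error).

s1: b1⊕b3⊕b5⊕b7⊕b9⊕b11⊕b13⊕b15 = 1⊕0⊕1⊕1⊕0⊕1⊕0⊕0 = 0
s2: b2⊕b3⊕b6⊕b7⊕b10⊕b11⊕b14⊕b15 = 1⊕0⊕1⊕1⊕0⊕1⊕1⊕0 = 1
s4: b4⊕b5⊕b6⊕b7⊕b12⊕b13⊕b14⊕b15 = 0⊕1⊕1⊕1⊕0⊕0⊕1⊕0 = 0
s8: b8⊕b9⊕b10⊕b11⊕b12⊕b13⊕b14⊕b15 = 1⊕0⊕0⊕1⊕0⊕0⊕1⊕0 = 1
Syndrome (s8...s1) = 1010 → position 10.

10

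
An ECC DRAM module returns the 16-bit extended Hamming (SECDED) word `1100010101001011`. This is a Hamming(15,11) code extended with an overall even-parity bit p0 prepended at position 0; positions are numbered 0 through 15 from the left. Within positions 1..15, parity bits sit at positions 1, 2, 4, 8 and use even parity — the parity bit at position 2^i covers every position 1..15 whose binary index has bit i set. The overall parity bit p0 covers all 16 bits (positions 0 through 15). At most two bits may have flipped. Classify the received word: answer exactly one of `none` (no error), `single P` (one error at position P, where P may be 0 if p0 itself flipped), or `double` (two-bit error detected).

s1: b1⊕b3⊕b5⊕b7⊕b9⊕b11⊕b13⊕b15 = 1⊕0⊕1⊕1⊕1⊕0⊕0⊕1 = 1
s2: b2⊕b3⊕b6⊕b7⊕b10⊕b11⊕b14⊕b15 = 0⊕0⊕0⊕1⊕0⊕0⊕1⊕1 = 1
s4: b4⊕b5⊕b6⊕b7⊕b12⊕b13⊕b14⊕b15 = 0⊕1⊕0⊕1⊕1⊕0⊕1⊕1 = 1
s8: b8⊕b9⊕b10⊕b11⊕b12⊕b13⊕b14⊕b15 = 0⊕1⊕0⊕0⊕1⊕0⊕1⊕1 = 0
Syndrome (s8...s1) = 0111 → position 7.
Overall parity (XOR of all 16 bits, including p0): 1⊕1⊕0⊕0⊕0⊕1⊕0⊕1⊕0⊕1⊕0⊕0⊕1⊕0⊕1⊕1 = 0
Overall=0, syndrome position=7 → double-bit error detected (uncorrectable).

double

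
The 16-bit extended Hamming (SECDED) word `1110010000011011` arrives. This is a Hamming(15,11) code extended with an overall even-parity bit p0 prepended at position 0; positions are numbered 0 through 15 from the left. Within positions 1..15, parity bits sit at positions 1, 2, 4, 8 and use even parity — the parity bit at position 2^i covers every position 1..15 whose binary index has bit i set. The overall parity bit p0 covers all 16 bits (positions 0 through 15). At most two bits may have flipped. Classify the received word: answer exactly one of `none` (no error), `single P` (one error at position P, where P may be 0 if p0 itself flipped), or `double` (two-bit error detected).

s1: b1⊕b3⊕b5⊕b7⊕b9⊕b11⊕b13⊕b15 = 1⊕0⊕1⊕0⊕0⊕1⊕0⊕1 = 0
s2: b2⊕b3⊕b6⊕b7⊕b10⊕b11⊕b14⊕b15 = 1⊕0⊕0⊕0⊕0⊕1⊕1⊕1 = 0
s4: b4⊕b5⊕b6⊕b7⊕b12⊕b13⊕b14⊕b15 = 0⊕1⊕0⊕0⊕1⊕0⊕1⊕1 = 0
s8: b8⊕b9⊕b10⊕b11⊕b12⊕b13⊕b14⊕b15 = 0⊕0⊕0⊕1⊕1⊕0⊕1⊕1 = 0
Syndrome (s8...s1) = 0000 → position 0 (no error).
Overall parity (XOR of all 16 bits, including p0): 1⊕1⊕1⊕0⊕0⊕1⊕0⊕0⊕0⊕0⊕0⊕1⊕1⊕0⊕1⊕1 = 0
Overall=0, syndrome position=0 → no error.

none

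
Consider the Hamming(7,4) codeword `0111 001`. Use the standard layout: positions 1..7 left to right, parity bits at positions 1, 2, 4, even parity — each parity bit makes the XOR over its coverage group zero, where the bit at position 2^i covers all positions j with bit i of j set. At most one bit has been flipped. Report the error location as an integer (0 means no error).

s1: b1⊕b3⊕b5⊕b7 = 0⊕1⊕0⊕1 = 0
s2: b2⊕b3⊕b6⊕b7 = 1⊕1⊕0⊕1 = 1
s4: b4⊕b5⊕b6⊕b7 = 1⊕0⊕0⊕1 = 0
Syndrome (s4...s1) = 010 → position 2.

2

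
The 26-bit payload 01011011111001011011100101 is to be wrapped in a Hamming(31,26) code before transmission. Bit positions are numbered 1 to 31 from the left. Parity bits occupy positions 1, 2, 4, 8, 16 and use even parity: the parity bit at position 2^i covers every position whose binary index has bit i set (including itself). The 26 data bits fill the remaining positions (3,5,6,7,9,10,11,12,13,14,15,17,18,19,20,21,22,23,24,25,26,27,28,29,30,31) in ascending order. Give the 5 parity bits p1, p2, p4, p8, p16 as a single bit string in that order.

Place data bits at non-power-of-two positions: b3=0, b5=1, b6=0, b7=1, b9=1, b10=0, b11=1, b12=1, b13=1, b14=1, b15=1, b17=0, b18=0, b19=1, b20=0, b21=1, b22=1, b23=0, b24=1, b25=1, b26=1, b27=0, b28=0, b29=1, b30=0, b31=1.
p1 = XOR of data positions {3,5,7,9,11,13,15,17,19,21,23,25,27,29,31} = 0⊕1⊕1⊕1⊕1⊕1⊕1⊕0⊕1⊕1⊕0⊕1⊕0⊕1⊕1 = 1
p2 = XOR of data positions {3,6,7,10,11,14,15,18,19,22,23,26,27,30,31} = 0⊕0⊕1⊕0⊕1⊕1⊕1⊕0⊕1⊕1⊕0⊕1⊕0⊕0⊕1 = 0
p4 = XOR of data positions {5,6,7,12,13,14,15,20,21,22,23,28,29,30,31} = 1⊕0⊕1⊕1⊕1⊕1⊕1⊕0⊕1⊕1⊕0⊕0⊕1⊕0⊕1 = 0
p8 = XOR of data positions {9,10,11,12,13,14,15,24,25,26,27,28,29,30,31} = 1⊕0⊕1⊕1⊕1⊕1⊕1⊕1⊕1⊕1⊕0⊕0⊕1⊕0⊕1 = 1
p16 = XOR of data positions {17,18,19,20,21,22,23,24,25,26,27,28,29,30,31} = 0⊕0⊕1⊕0⊕1⊕1⊕0⊕1⊕1⊕1⊕0⊕0⊕1⊕0⊕1 = 0
Parity bits p1,p2,p4,p8,p16 = 10010

10010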